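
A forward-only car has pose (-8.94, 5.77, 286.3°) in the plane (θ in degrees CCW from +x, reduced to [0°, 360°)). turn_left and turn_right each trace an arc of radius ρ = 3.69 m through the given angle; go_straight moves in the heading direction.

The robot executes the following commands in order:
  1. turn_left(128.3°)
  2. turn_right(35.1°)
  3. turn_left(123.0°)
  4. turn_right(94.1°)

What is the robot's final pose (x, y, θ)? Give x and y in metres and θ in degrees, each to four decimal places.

(-0.1129, 17.7921, 48.4000°)

set_pose: (x, y, θ) = (-8.9400, 5.7700, 286.3000°), ρ = 3.69
turn_left(128.3°): centre at ρ to the left, rotate +128.3° → (-2.3905, 4.6681, 414.6000° ≡ 54.6000°)
turn_right(35.1°): centre at ρ to the right, rotate −35.1° → (-0.6144, 6.0089, 19.5000°)
turn_left(123.0°): centre at ρ to the left, rotate +123.0° → (0.4002, 12.4147, 142.5000°)
turn_right(94.1°): centre at ρ to the right, rotate −94.1° → (-0.1129, 17.7921, 48.4000°)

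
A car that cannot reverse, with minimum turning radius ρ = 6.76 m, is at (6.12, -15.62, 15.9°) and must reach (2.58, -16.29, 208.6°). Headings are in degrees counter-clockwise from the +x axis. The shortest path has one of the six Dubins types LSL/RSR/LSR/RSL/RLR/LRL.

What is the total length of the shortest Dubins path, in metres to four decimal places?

Let ψ = atan2(Δy, Δx) = atan2(-0.67, -3.54) = -169.2827° be the start→goal bearing.
Normalize: d = |goal − start| / ρ = 3.602846/6.76 = 0.532965, α = (θ_start − ψ) mod 360° = 185.1827° = 3.232047 rad, β = (θ_goal − ψ) mod 360° = 17.8827° = 0.312111 rad.
Common terms: sin α = -0.090331, cos α = -0.995912, sin β = 0.307069, cos β = 0.951687, cos(α−β) = -0.975535, d² = 0.284052. Work in radians in the unit-radius frame; every candidate has L = ρ·(t + p + q).
LSL: p² = 2 + d² − 2cos(α−β) + 2d(sin α − sin β) = 3.811521; p = √p² = 1.952312; φ = atan2(cos β − cos α, d + sin α − sin β) = 1.501302 rad; t = (φ − α) mod 2π = 4.552440 rad, q = (β − φ) mod 2π = 5.093995 rad → L = 6.76·(4.552440 + 1.952312 + 5.093995) = 6.76·11.598746 = 78.407526 m
RSR: p² = 2 + d² − 2cos(α−β) + 2d(sin β − sin α) = 4.658722; p = √p² = 2.158407; φ = atan2(cos α − cos β, d − sin α + sin β) = -1.125149 rad; t = (α − φ) mod 2π = 4.357196 rad, q = (φ − β) mod 2π = 4.845925 rad → L = 6.76·(4.357196 + 2.158407 + 4.845925) = 6.76·11.361528 = 76.803932 m
LSR: p² = d² − 2 + 2cos(α−β) + 2d(sin α + sin β) = -3.435990 < 0 → infeasible
RSL: p² = d² − 2 + 2cos(α−β) − 2d(sin α + sin β) = -3.898044 < 0 → infeasible
RLR: c = (6 − d² + 2cos(α−β) + 2d(sin α − sin β))/8 = 0.417660; p = 2π − arccos c = 5.143257 rad; φ = atan2(cos α − cos β, d − sin α + sin β) = -1.125149 rad; t = (α − φ + p/2) mod 2π = 0.645639 rad, q = (α − β − t + p) mod 2π = 1.134369 rad → L = 6.76·(0.645639 + 5.143257 + 1.134369) = 6.76·6.923265 = 46.801270 m
LRL: c = (6 − d² + 2cos(α−β) − 2d(sin α − sin β))/8 = 0.523560; p = 2π − arccos c = 5.263413 rad; φ = atan2(cos β − cos α, d + sin α − sin β) = 1.501302 rad; t = (φ − α + p/2) mod 2π = 0.900961 rad, q = (β − α − t + p) mod 2π = 1.442516 rad → L = 6.76·(0.900961 + 5.263413 + 1.442516) = 6.76·7.606890 = 51.422577 m
Shortest: RLR with L = 46.801270 m ≈ 46.8013 m

46.8013 m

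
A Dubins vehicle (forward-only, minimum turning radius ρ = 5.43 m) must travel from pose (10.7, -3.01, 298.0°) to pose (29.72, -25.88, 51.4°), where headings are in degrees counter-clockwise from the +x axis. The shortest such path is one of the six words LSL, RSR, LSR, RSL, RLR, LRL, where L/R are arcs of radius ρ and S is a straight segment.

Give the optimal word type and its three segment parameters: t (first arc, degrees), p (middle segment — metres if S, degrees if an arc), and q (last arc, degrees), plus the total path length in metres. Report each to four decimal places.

RSL: t = 3.6789°, p = 23.4905 m, q = 117.0789°, L = 34.9349 m

Let ψ = atan2(Δy, Δx) = atan2(-22.87, 19.02) = -50.2512° be the start→goal bearing.
Normalize: d = |goal − start| / ρ = 29.745543/5.43 = 5.478000, α = (θ_start − ψ) mod 360° = 348.2512° = 6.078129 rad, β = (θ_goal − ψ) mod 360° = 101.6512° = 1.774147 rad.
Common terms: sin α = -0.203622, cos α = 0.979050, sin β = 0.979395, cos β = -0.201952, cos(α−β) = -0.397148, d² = 30.008489. Work in radians in the unit-radius frame; every candidate has L = ρ·(t + p + q).
LSL: p² = 2 + d² − 2cos(α−β) + 2d(sin α − sin β) = 19.841645; p = √p² = 4.454396; φ = atan2(cos β − cos α, d + sin α − sin β) = -0.268341 rad; t = (φ − α) mod 2π = 6.219901 rad, q = (β − φ) mod 2π = 2.042488 rad → L = 5.43·(6.219901 + 4.454396 + 2.042488) = 5.43·12.716785 = 69.052142 m
RSR: p² = 2 + d² − 2cos(α−β) + 2d(sin β − sin α) = 45.763925; p = √p² = 6.764904; φ = atan2(cos α − cos β, d − sin α + sin β) = 0.175477 rad; t = (α − φ) mod 2π = 5.902652 rad, q = (φ − β) mod 2π = 4.684515 rad → L = 5.43·(5.902652 + 6.764904 + 4.684515) = 5.43·17.352071 = 94.221746 m
LSR: p² = d² − 2 + 2cos(α−β) + 2d(sin α + sin β) = 35.713566; p = √p² = 5.976083; φ = atan2(−cos α − cos β, d + sin α + sin β) − atan2(−2, p) = 0.199324 rad; t = (φ − α) mod 2π = 0.404380 rad, q = (φ − β) mod 2π = 4.708362 rad → L = 5.43·(0.404380 + 5.976083 + 4.708362) = 5.43·11.088825 = 60.212318 m
RSL: p² = d² − 2 + 2cos(α−β) − 2d(sin α + sin β) = 18.714820; p = √p² = 4.326063; φ = atan2(cos α + cos β, d − sin α − sin β) − atan2(2, p) = -0.269266 rad; t = (α − φ) mod 2π = 0.064210 rad, q = (β − φ) mod 2π = 2.043413 rad → L = 5.43·(0.064210 + 4.326063 + 2.043413) = 5.43·6.433686 = 34.934914 m
RLR: c = (6 − d² + 2cos(α−β) + 2d(sin α − sin β))/8 = -4.720491, |c| > 1 → infeasible
LRL: c = (6 − d² + 2cos(α−β) − 2d(sin α − sin β))/8 = -1.480206, |c| > 1 → infeasible
Shortest: RSL with L = 34.934914 m ≈ 34.9349 m
Convert RSL to answer units (arcs ×180/π): t = 0.064210·180/π = 3.6789°, p = ρ·p = 5.43·4.326063 = 23.4905 m, q = 2.043413·180/π = 117.0789°, L = 34.9349 m.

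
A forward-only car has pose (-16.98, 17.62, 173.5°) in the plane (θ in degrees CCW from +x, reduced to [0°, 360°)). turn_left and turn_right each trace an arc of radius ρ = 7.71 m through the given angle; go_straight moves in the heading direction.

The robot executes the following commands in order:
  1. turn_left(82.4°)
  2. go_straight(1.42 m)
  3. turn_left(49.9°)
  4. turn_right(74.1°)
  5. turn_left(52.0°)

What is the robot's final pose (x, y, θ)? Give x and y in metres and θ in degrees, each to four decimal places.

(-26.0947, -11.8207, 283.7000°)

set_pose: (x, y, θ) = (-16.9800, 17.6200, 173.5000°), ρ = 7.71
turn_left(82.4°): centre at ρ to the left, rotate +82.4° → (-25.3305, 11.8378, 255.9000°)
go_straight(1.42): x += 1.42·cos θ, y += 1.42·sin θ → (-25.6764, 10.4606, 255.9000°)
turn_left(49.9°): centre at ρ to the left, rotate +49.9° → (-24.4520, 4.0723, 305.8000°)
turn_right(74.1°): centre at ρ to the right, rotate −74.1° → (-24.6547, -5.2162, 231.7000°)
turn_left(52.0°): centre at ρ to the left, rotate +52.0° → (-26.0947, -11.8207, 283.7000°)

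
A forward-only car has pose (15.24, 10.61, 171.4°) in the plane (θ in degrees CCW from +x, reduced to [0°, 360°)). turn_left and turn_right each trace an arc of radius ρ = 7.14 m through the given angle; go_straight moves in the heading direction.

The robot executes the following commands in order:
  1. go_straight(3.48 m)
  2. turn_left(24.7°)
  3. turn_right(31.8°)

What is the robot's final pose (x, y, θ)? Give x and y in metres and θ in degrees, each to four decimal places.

set_pose: (x, y, θ) = (15.2400, 10.6100, 171.4000°), ρ = 7.14
go_straight(3.48): x += 3.48·cos θ, y += 3.48·sin θ → (11.7991, 11.1304, 171.4000°)
turn_left(24.7°): centre at ρ to the left, rotate +24.7° → (8.7514, 10.9306, 196.1000°)
turn_right(31.8°): centre at ρ to the right, rotate −31.8° → (4.8393, 10.9170, 164.3000°)

(4.8393, 10.9170, 164.3000°)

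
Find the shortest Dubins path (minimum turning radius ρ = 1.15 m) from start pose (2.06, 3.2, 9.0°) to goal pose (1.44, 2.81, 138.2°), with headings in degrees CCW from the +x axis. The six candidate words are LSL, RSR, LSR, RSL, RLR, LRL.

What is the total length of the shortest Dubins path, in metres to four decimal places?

Let ψ = atan2(Δy, Δx) = atan2(-0.39, -0.62) = -147.8288° be the start→goal bearing.
Normalize: d = |goal − start| / ρ = 0.732462/1.15 = 0.636923, α = (θ_start − ψ) mod 360° = 156.8288° = 2.737179 rad, β = (θ_goal − ψ) mod 360° = 286.0288° = 4.992144 rad.
Common terms: sin α = 0.393480, cos α = -0.919333, sin β = -0.961123, cos β = 0.276120, cos(α−β) = -0.632029, d² = 0.405671. Work in radians in the unit-radius frame; every candidate has L = ρ·(t + p + q).
LSL: p² = 2 + d² − 2cos(α−β) + 2d(sin α − sin β) = 5.395286; p = √p² = 2.322775; φ = atan2(cos β − cos α, d + sin α − sin β) = 0.540618 rad; t = (φ − α) mod 2π = 4.086625 rad, q = (β − φ) mod 2π = 4.451526 rad → L = 1.15·(4.086625 + 2.322775 + 4.451526) = 1.15·10.860926 = 12.490065 m
RSR: p² = 2 + d² − 2cos(α−β) + 2d(sin β − sin α) = 1.944173; p = √p² = 1.394336; φ = atan2(cos α − cos β, d − sin α + sin β) = -2.111467 rad; t = (α − φ) mod 2π = 4.848645 rad, q = (φ − β) mod 2π = 5.462760 rad → L = 1.15·(4.848645 + 1.394336 + 5.462760) = 1.15·11.705741 = 13.461603 m
LSR: p² = d² − 2 + 2cos(α−β) + 2d(sin α + sin β) = -3.581477 < 0 → infeasible
RSL: p² = d² − 2 + 2cos(α−β) − 2d(sin α + sin β) = -2.135298 < 0 → infeasible
RLR: c = (6 − d² + 2cos(α−β) + 2d(sin α − sin β))/8 = 0.756978; p = 2π − arccos c = 5.571065 rad; φ = atan2(cos α − cos β, d − sin α + sin β) = -2.111467 rad; t = (α − φ + p/2) mod 2π = 1.350993 rad, q = (α − β − t + p) mod 2π = 1.965107 rad → L = 1.15·(1.350993 + 5.571065 + 1.965107) = 1.15·8.887165 = 10.220240 m
LRL: c = (6 − d² + 2cos(α−β) − 2d(sin α − sin β))/8 = 0.325589; p = 2π − arccos c = 5.044024 rad; φ = atan2(cos β − cos α, d + sin α − sin β) = 0.540618 rad; t = (φ − α + p/2) mod 2π = 0.325451 rad, q = (β − α − t + p) mod 2π = 0.690353 rad → L = 1.15·(0.325451 + 5.044024 + 0.690353) = 1.15·6.059828 = 6.968802 m
Shortest: LRL with L = 6.968802 m ≈ 6.9688 m

6.9688 m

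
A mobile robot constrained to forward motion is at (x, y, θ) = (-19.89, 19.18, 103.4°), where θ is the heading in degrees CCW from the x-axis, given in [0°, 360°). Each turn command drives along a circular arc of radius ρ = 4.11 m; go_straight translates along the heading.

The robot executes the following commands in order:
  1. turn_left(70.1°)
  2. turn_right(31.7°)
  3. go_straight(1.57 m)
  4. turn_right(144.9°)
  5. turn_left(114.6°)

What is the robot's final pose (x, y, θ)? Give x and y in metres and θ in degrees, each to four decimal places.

set_pose: (x, y, θ) = (-19.8900, 19.1800, 103.4000°), ρ = 4.11
turn_left(70.1°): centre at ρ to the left, rotate +70.1° → (-23.4228, 22.3111, 173.5000°)
turn_right(31.7°): centre at ρ to the right, rotate −31.7° → (-25.4992, 23.1648, 141.8000°)
go_straight(1.57): x += 1.57·cos θ, y += 1.57·sin θ → (-26.7330, 24.1357, 141.8000°)
turn_right(144.9°): centre at ρ to the right, rotate −144.9° → (-23.9691, 31.4696, -3.1000° ≡ 356.9000°)
turn_left(114.6°): centre at ρ to the left, rotate +114.6° → (-19.9228, 37.0799, 471.5000° ≡ 111.5000°)

(-19.9228, 37.0799, 111.5000°)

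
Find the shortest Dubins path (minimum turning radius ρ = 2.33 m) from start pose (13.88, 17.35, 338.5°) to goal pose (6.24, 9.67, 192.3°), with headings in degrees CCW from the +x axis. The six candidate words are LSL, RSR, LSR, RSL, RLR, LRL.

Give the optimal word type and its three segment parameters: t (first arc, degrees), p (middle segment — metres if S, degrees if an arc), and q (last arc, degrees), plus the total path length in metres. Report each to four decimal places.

RSR: t = 134.5442°, p = 7.9689 m, q = 11.6558°, L = 13.9143 m

Let ψ = atan2(Δy, Δx) = atan2(-7.68, -7.64) = -134.8504° be the start→goal bearing.
Normalize: d = |goal − start| / ρ = 10.832913/2.33 = 4.649319, α = (θ_start − ψ) mod 360° = 113.3504° = 1.978338 rad, β = (θ_goal − ψ) mod 360° = 327.1504° = 5.709852 rad.
Common terms: sin α = 0.918098, cos α = -0.396353, sin β = -0.542436, cos β = 0.840097, cos(α−β) = -0.830984, d² = 21.616165. Work in radians in the unit-radius frame; every candidate has L = ρ·(t + p + q).
LSL: p² = 2 + d² − 2cos(α−β) + 2d(sin α − sin β) = 38.859108; p = √p² = 6.233707; φ = atan2(cos β − cos α, d + sin α − sin β) = 0.199673 rad; t = (φ − α) mod 2π = 4.504521 rad, q = (β − φ) mod 2π = 5.510178 rad → L = 2.33·(4.504521 + 6.233707 + 5.510178) = 2.33·16.248407 = 37.858787 m
RSR: p² = 2 + d² − 2cos(α−β) + 2d(sin β − sin α) = 11.697161; p = √p² = 3.420111; φ = atan2(cos α − cos β, d − sin α + sin β) = -0.369901 rad; t = (α − φ) mod 2π = 2.348239 rad, q = (φ − β) mod 2π = 0.203432 rad → L = 2.33·(2.348239 + 3.420111 + 0.203432) = 2.33·5.971783 = 13.914253 m
LSR: p² = d² − 2 + 2cos(α−β) + 2d(sin α + sin β) = 21.447345; p = √p² = 4.631128; φ = atan2(−cos α − cos β, d + sin α + sin β) − atan2(−2, p) = 0.319588 rad; t = (φ − α) mod 2π = 4.624435 rad, q = (φ − β) mod 2π = 0.892921 rad → L = 2.33·(4.624435 + 4.631128 + 0.892921) = 2.33·10.148485 = 23.645969 m
RSL: p² = d² − 2 + 2cos(α−β) − 2d(sin α + sin β) = 14.461048; p = √p² = 3.802768; φ = atan2(cos α + cos β, d − sin α − sin β) − atan2(2, p) = -0.380716 rad; t = (α − φ) mod 2π = 2.359054 rad, q = (β − φ) mod 2π = 6.090568 rad → L = 2.33·(2.359054 + 3.802768 + 6.090568) = 2.33·12.252390 = 28.548069 m
RLR: c = (6 − d² + 2cos(α−β) + 2d(sin α − sin β))/8 = -0.462145; p = 2π − arccos c = 4.231976 rad; φ = atan2(cos α − cos β, d − sin α + sin β) = -0.369901 rad; t = (α − φ + p/2) mod 2π = 4.464227 rad, q = (α − β − t + p) mod 2π = 2.319420 rad → L = 2.33·(4.464227 + 4.231976 + 2.319420) = 2.33·11.015624 = 25.666404 m
LRL: c = (6 − d² + 2cos(α−β) − 2d(sin α − sin β))/8 = -3.857388, |c| > 1 → infeasible
Shortest: RSR with L = 13.914253 m ≈ 13.9143 m
Convert RSR to answer units (arcs ×180/π): t = 2.348239·180/π = 134.5442°, p = ρ·p = 2.33·3.420111 = 7.9689 m, q = 0.203432·180/π = 11.6558°, L = 13.9143 m.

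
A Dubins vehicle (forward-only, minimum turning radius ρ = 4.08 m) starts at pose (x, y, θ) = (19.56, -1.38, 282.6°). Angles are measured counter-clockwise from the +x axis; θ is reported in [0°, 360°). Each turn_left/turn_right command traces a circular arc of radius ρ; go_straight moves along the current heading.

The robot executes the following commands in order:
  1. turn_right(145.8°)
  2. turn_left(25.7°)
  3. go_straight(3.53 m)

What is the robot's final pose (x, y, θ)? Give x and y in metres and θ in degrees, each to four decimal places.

(7.8526, -3.2658, 162.5000°)

set_pose: (x, y, θ) = (19.5600, -1.3800, 282.6000°), ρ = 4.08
turn_right(145.8°): centre at ρ to the right, rotate −145.8° → (12.7853, -5.2442, 136.8000°)
turn_left(25.7°): centre at ρ to the left, rotate +25.7° → (11.2192, -4.3272, 162.5000°)
go_straight(3.53): x += 3.53·cos θ, y += 3.53·sin θ → (7.8526, -3.2658, 162.5000°)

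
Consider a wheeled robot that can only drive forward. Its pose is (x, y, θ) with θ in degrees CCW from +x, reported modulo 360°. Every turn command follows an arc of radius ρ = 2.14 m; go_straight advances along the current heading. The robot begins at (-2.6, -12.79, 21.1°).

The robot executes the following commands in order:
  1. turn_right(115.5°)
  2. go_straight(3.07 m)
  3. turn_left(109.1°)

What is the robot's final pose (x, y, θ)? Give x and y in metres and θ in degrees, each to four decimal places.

(2.7453, -20.2458, 14.7000°)

set_pose: (x, y, θ) = (-2.6000, -12.7900, 21.1000°), ρ = 2.14
turn_right(115.5°): centre at ρ to the right, rotate −115.5° → (0.3041, -14.9507, -94.4000° ≡ 265.6000°)
go_straight(3.07): x += 3.07·cos θ, y += 3.07·sin θ → (0.0686, -18.0117, 265.6000°)
turn_left(109.1°): centre at ρ to the left, rotate +109.1° → (2.7453, -20.2458, 374.7000° ≡ 14.7000°)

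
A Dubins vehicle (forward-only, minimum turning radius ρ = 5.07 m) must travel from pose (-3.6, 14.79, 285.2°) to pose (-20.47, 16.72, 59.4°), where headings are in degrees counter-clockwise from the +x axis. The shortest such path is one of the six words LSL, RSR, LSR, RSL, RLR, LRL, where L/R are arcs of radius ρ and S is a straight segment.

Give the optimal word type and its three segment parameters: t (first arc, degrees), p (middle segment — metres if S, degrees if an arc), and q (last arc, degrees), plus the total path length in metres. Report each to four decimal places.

RSR: t = 110.2924°, p = 7.6436 m, q = 115.5076°, L = 27.6242 m

Let ψ = atan2(Δy, Δx) = atan2(1.93, -16.87) = 173.4735° be the start→goal bearing.
Normalize: d = |goal − start| / ρ = 16.980041/5.07 = 3.349121, α = (θ_start − ψ) mod 360° = 111.7265° = 1.949995 rad, β = (θ_goal − ψ) mod 360° = 245.9265° = 4.292227 rad.
Common terms: sin α = 0.928961, cos α = -0.370177, sin β = -0.913023, cos β = -0.407908, cos(α−β) = -0.697165, d² = 11.216609. Work in radians in the unit-radius frame; every candidate has L = ρ·(t + p + q).
LSL: p² = 2 + d² − 2cos(α−β) + 2d(sin α − sin β) = 26.948994; p = √p² = 5.191242; φ = atan2(cos β − cos α, d + sin α − sin β) = -0.007268 rad; t = (φ − α) mod 2π = 4.325922 rad, q = (β − φ) mod 2π = 4.299496 rad → L = 5.07·(4.325922 + 5.191242 + 4.299496) = 5.07·13.816659 = 70.050462 m
RSR: p² = 2 + d² − 2cos(α−β) + 2d(sin β − sin α) = 2.272883; p = √p² = 1.507608; φ = atan2(cos α − cos β, d − sin α + sin β) = 0.025030 rad; t = (α − φ) mod 2π = 1.924965 rad, q = (φ − β) mod 2π = 2.015988 rad → L = 5.07·(1.924965 + 1.507608 + 2.015988) = 5.07·5.448562 = 27.624209 m
LSR: p² = d² − 2 + 2cos(α−β) + 2d(sin α + sin β) = 7.929038; p = √p² = 2.815855; φ = atan2(−cos α − cos β, d + sin α + sin β) − atan2(−2, p) = 0.844813 rad; t = (φ − α) mod 2π = 5.178002 rad, q = (φ − β) mod 2π = 2.835771 rad → L = 5.07·(5.178002 + 2.815855 + 2.835771) = 5.07·10.829628 = 54.906213 m
RSL: p² = d² − 2 + 2cos(α−β) − 2d(sin α + sin β) = 7.715519; p = √p² = 2.777682; φ = atan2(cos α + cos β, d − sin α − sin β) − atan2(2, p) = -0.853369 rad; t = (α − φ) mod 2π = 2.803364 rad, q = (β − φ) mod 2π = 5.145596 rad → L = 5.07·(2.803364 + 2.777682 + 5.145596) = 5.07·10.726642 = 54.384076 m
RLR: c = (6 − d² + 2cos(α−β) + 2d(sin α − sin β))/8 = 0.715890; p = 2π − arccos c = 5.510286 rad; φ = atan2(cos α − cos β, d − sin α + sin β) = 0.025030 rad; t = (α − φ + p/2) mod 2π = 4.680109 rad, q = (α − β − t + p) mod 2π = 4.771131 rad → L = 5.07·(4.680109 + 5.510286 + 4.771131) = 5.07·14.961526 = 75.854938 m
LRL: c = (6 − d² + 2cos(α−β) − 2d(sin α − sin β))/8 = -2.368624, |c| > 1 → infeasible
Shortest: RSR with L = 27.624209 m ≈ 27.6242 m
Convert RSR to answer units (arcs ×180/π): t = 1.924965·180/π = 110.2924°, p = ρ·p = 5.07·1.507608 = 7.6436 m, q = 2.015988·180/π = 115.5076°, L = 27.6242 m.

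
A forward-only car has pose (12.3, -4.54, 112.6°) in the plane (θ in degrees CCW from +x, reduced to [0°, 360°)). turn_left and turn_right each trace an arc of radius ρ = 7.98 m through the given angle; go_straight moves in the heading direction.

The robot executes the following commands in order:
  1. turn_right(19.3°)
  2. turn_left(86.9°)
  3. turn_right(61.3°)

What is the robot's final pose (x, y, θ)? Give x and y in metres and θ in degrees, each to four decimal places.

set_pose: (x, y, θ) = (12.3000, -4.5400, 112.6000°), ρ = 7.98
turn_right(19.3°): centre at ρ to the right, rotate −19.3° → (11.7004, -1.9327, 93.3000°)
turn_left(86.9°): centre at ρ to the left, rotate +86.9° → (3.7058, 5.5879, 180.2000°)
turn_right(61.3°): centre at ρ to the right, rotate −61.3° → (-3.3082, 9.7113, 118.9000°)

(-3.3082, 9.7113, 118.9000°)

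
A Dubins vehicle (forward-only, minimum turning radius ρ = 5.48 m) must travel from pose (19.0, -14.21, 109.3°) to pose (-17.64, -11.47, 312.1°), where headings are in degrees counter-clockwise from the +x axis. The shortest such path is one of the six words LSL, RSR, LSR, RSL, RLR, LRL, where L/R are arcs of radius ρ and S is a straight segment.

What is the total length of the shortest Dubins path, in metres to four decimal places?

48.0064 m

Let ψ = atan2(Δy, Δx) = atan2(2.74, -36.64) = 175.7233° be the start→goal bearing.
Normalize: d = |goal − start| / ρ = 36.742308/5.48 = 6.704801, α = (θ_start − ψ) mod 360° = 293.5767° = 5.123880 rad, β = (θ_goal − ψ) mod 360° = 136.3767° = 2.380223 rad.
Common terms: sin α = -0.916525, cos α = 0.399977, sin β = 0.689914, cos β = -0.723892, cos(α−β) = -0.921863, d² = 44.954353. Work in radians in the unit-radius frame; every candidate has L = ρ·(t + p + q).
LSL: p² = 2 + d² − 2cos(α−β) + 2d(sin α − sin β) = 27.256370; p = √p² = 5.220763; φ = atan2(cos β − cos α, d + sin α − sin β) = -0.216967 rad; t = (φ − α) mod 2π = 0.942338 rad, q = (β − φ) mod 2π = 2.597190 rad → L = 5.48·(0.942338 + 5.220763 + 2.597190) = 5.48·8.760291 = 48.006395 m
RSR: p² = 2 + d² − 2cos(α−β) + 2d(sin β − sin α) = 70.339788; p = √p² = 8.386882; φ = atan2(cos α − cos β, d − sin α + sin β) = 0.134407 rad; t = (α − φ) mod 2π = 4.989473 rad, q = (φ − β) mod 2π = 4.037370 rad → L = 5.48·(4.989473 + 8.386882 + 4.037370) = 5.48·17.413725 = 95.427212 m
LSR: p² = d² − 2 + 2cos(α−β) + 2d(sin α + sin β) = 38.071856; p = √p² = 6.170240; φ = atan2(−cos α − cos β, d + sin α + sin β) − atan2(−2, p) = 0.363410 rad; t = (φ − α) mod 2π = 1.522715 rad, q = (φ − β) mod 2π = 4.266373 rad → L = 5.48·(1.522715 + 6.170240 + 4.266373) = 5.48·11.959327 = 65.537113 m
RSL: p² = d² − 2 + 2cos(α−β) − 2d(sin α + sin β) = 44.149397; p = √p² = 6.644501; φ = atan2(cos α + cos β, d − sin α − sin β) − atan2(2, p) = -0.339072 rad; t = (α − φ) mod 2π = 5.462952 rad, q = (β − φ) mod 2π = 2.719295 rad → L = 5.48·(5.462952 + 6.644501 + 2.719295) = 5.48·14.826749 = 81.250582 m
RLR: c = (6 − d² + 2cos(α−β) + 2d(sin α − sin β))/8 = -7.792474, |c| > 1 → infeasible
LRL: c = (6 − d² + 2cos(α−β) − 2d(sin α − sin β))/8 = -2.407046, |c| > 1 → infeasible
Shortest: LSL with L = 48.006395 m ≈ 48.0064 m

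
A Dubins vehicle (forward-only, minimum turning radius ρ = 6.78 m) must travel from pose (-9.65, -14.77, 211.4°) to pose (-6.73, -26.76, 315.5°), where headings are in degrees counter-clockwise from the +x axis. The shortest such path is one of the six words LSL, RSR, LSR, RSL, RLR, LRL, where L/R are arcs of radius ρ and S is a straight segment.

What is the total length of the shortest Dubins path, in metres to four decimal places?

Let ψ = atan2(Δy, Δx) = atan2(-11.99, 2.92) = -76.3128° be the start→goal bearing.
Normalize: d = |goal − start| / ρ = 12.340442/6.78 = 1.820124, α = (θ_start − ψ) mod 360° = 287.7128° = 5.021536 rad, β = (θ_goal − ψ) mod 360° = 31.8128° = 0.555239 rad.
Common terms: sin α = -0.952593, cos α = 0.304247, sin β = 0.527146, cos β = 0.849775, cos(α−β) = -0.243615, d² = 3.312852. Work in radians in the unit-radius frame; every candidate has L = ρ·(t + p + q).
LSL: p² = 2 + d² − 2cos(α−β) + 2d(sin α − sin β) = 0.413462; p = √p² = 0.643010; φ = atan2(cos β − cos α, d + sin α − sin β) = 1.012949 rad; t = (φ − α) mod 2π = 2.274598 rad, q = (β − φ) mod 2π = 5.825475 rad → L = 6.78·(2.274598 + 0.643010 + 5.825475) = 6.78·8.743083 = 59.278106 m
RSR: p² = 2 + d² − 2cos(α−β) + 2d(sin β − sin α) = 11.186701; p = √p² = 3.344653; φ = atan2(cos α − cos β, d − sin α + sin β) = -0.163837 rad; t = (α − φ) mod 2π = 5.185373 rad, q = (φ − β) mod 2π = 5.564110 rad → L = 6.78·(5.185373 + 3.344653 + 5.564110) = 6.78·14.094136 = 95.558239 m
LSR: p² = d² − 2 + 2cos(α−β) + 2d(sin α + sin β) = -0.723111 < 0 → infeasible
RSL: p² = d² − 2 + 2cos(α−β) − 2d(sin α + sin β) = 2.374355; p = √p² = 1.540894; φ = atan2(cos α + cos β, d − sin α − sin β) − atan2(2, p) = -0.439624 rad; t = (α − φ) mod 2π = 5.461160 rad, q = (β − φ) mod 2π = 0.994862 rad → L = 6.78·(5.461160 + 1.540894 + 0.994862) = 6.78·7.996916 = 54.219094 m
RLR: c = (6 − d² + 2cos(α−β) + 2d(sin α − sin β))/8 = -0.398338; p = 2π − arccos c = 4.302685 rad; φ = atan2(cos α − cos β, d − sin α + sin β) = -0.163837 rad; t = (α − φ + p/2) mod 2π = 1.053530 rad, q = (α − β − t + p) mod 2π = 1.432267 rad → L = 6.78·(1.053530 + 4.302685 + 1.432267) = 6.78·6.788483 = 46.025912 m
LRL: c = (6 − d² + 2cos(α−β) − 2d(sin α − sin β))/8 = 0.948317; p = 2π − arccos c = 5.960279 rad; φ = atan2(cos β − cos α, d + sin α − sin β) = 1.012949 rad; t = (φ − α + p/2) mod 2π = 5.254738 rad, q = (β − α − t + p) mod 2π = 2.522429 rad → L = 6.78·(5.254738 + 5.960279 + 2.522429) = 6.78·13.737446 = 93.139883 m
Shortest: RLR with L = 46.025912 m ≈ 46.0259 m

46.0259 m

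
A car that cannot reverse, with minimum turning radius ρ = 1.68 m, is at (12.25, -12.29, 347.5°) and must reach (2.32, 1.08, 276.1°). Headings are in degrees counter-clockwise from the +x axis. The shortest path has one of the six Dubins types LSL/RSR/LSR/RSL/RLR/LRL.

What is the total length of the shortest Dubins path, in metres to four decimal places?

23.1648 m

Let ψ = atan2(Δy, Δx) = atan2(13.37, -9.93) = 126.6016° be the start→goal bearing.
Normalize: d = |goal − start| / ρ = 16.654183/1.68 = 9.913204, α = (θ_start − ψ) mod 360° = 220.8984° = 3.855405 rad, β = (θ_goal − ψ) mod 360° = 149.4984° = 2.609240 rad.
Common terms: sin α = -0.654720, cos α = -0.755871, sin β = 0.507562, cos β = -0.861615, cos(α−β) = 0.318959, d² = 98.271613. Work in radians in the unit-radius frame; every candidate has L = ρ·(t + p + q).
LSL: p² = 2 + d² − 2cos(α−β) + 2d(sin α − sin β) = 76.589816; p = √p² = 8.751561; φ = atan2(cos β − cos α, d + sin α − sin β) = -0.012083 rad; t = (φ − α) mod 2π = 2.415697 rad, q = (β − φ) mod 2π = 2.621323 rad → L = 1.68·(2.415697 + 8.751561 + 2.621323) = 1.68·13.788581 = 23.164816 m
RSR: p² = 2 + d² − 2cos(α−β) + 2d(sin β − sin α) = 122.677572; p = √p² = 11.075991; φ = atan2(cos α − cos β, d − sin α + sin β) = 0.009547 rad; t = (α − φ) mod 2π = 3.845858 rad, q = (φ − β) mod 2π = 3.683492 rad → L = 1.68·(3.845858 + 11.075991 + 3.683492) = 1.68·18.605341 = 31.256973 m
LSR: p² = d² − 2 + 2cos(α−β) + 2d(sin α + sin β) = 93.991904; p = √p² = 9.694942; φ = atan2(−cos α − cos β, d + sin α + sin β) − atan2(−2, p) = 0.367573 rad; t = (φ − α) mod 2π = 2.795353 rad, q = (φ − β) mod 2π = 4.041518 rad → L = 1.68·(2.795353 + 9.694942 + 4.041518) = 1.68·16.531813 = 27.773446 m
RSL: p² = d² − 2 + 2cos(α−β) − 2d(sin α + sin β) = 99.827159; p = √p² = 9.991354; φ = atan2(cos α + cos β, d − sin α − sin β) − atan2(2, p) = -0.356976 rad; t = (α − φ) mod 2π = 4.212381 rad, q = (β − φ) mod 2π = 2.966216 rad → L = 1.68·(4.212381 + 9.991354 + 2.966216) = 1.68·17.169951 = 28.845518 m
RLR: c = (6 − d² + 2cos(α−β) + 2d(sin α − sin β))/8 = -14.334697, |c| > 1 → infeasible
LRL: c = (6 − d² + 2cos(α−β) − 2d(sin α − sin β))/8 = -8.573727, |c| > 1 → infeasible
Shortest: LSL with L = 23.164816 m ≈ 23.1648 m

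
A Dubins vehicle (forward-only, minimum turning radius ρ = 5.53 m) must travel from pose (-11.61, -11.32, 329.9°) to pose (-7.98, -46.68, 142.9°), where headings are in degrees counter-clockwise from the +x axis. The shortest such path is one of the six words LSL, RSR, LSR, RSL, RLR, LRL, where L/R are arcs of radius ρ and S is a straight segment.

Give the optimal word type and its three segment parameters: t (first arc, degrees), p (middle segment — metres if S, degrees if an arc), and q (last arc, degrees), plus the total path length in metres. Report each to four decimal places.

RSR: t = 39.4839°, p = 27.9188 m, q = 147.5161°, L = 45.9675 m

Let ψ = atan2(Δy, Δx) = atan2(-35.36, 3.63) = -84.1386° be the start→goal bearing.
Normalize: d = |goal − start| / ρ = 35.545837/5.53 = 6.427819, α = (θ_start − ψ) mod 360° = 54.0386° = 0.943152 rad, β = (θ_goal − ψ) mod 360° = 227.0386° = 3.962572 rad.
Common terms: sin α = 0.809413, cos α = 0.587240, sin β = -0.731813, cos β = -0.681505, cos(α−β) = -0.992546, d² = 41.316851. Work in radians in the unit-radius frame; every candidate has L = ρ·(t + p + q).
LSL: p² = 2 + d² − 2cos(α−β) + 2d(sin α − sin β) = 65.115395; p = √p² = 8.069411; φ = atan2(cos β − cos α, d + sin α − sin β) = -0.157884 rad; t = (φ − α) mod 2π = 5.182149 rad, q = (β − φ) mod 2π = 4.120456 rad → L = 5.53·(5.182149 + 8.069411 + 4.120456) = 5.53·17.372016 = 96.067248 m
RSR: p² = 2 + d² − 2cos(α−β) + 2d(sin β − sin α) = 25.488492; p = √p² = 5.048613; φ = atan2(cos α − cos β, d − sin α + sin β) = 0.254029 rad; t = (α − φ) mod 2π = 0.689123 rad, q = (φ − β) mod 2π = 2.574642 rad → L = 5.53·(0.689123 + 5.048613 + 2.574642) = 5.53·8.312379 = 45.967454 m
LSR: p² = d² − 2 + 2cos(α−β) + 2d(sin α + sin β) = 38.329353; p = √p² = 6.191070; φ = atan2(−cos α − cos β, d + sin α + sin β) − atan2(−2, p) = 0.326953 rad; t = (φ − α) mod 2π = 5.666986 rad, q = (φ − β) mod 2π = 2.647566 rad → L = 5.53·(5.666986 + 6.191070 + 2.647566) = 5.53·14.505623 = 80.216093 m
RSL: p² = d² − 2 + 2cos(α−β) − 2d(sin α + sin β) = 36.334165; p = √p² = 6.027783; φ = atan2(cos α + cos β, d − sin α − sin β) − atan2(2, p) = -0.335211 rad; t = (α − φ) mod 2π = 1.278363 rad, q = (β − φ) mod 2π = 4.297782 rad → L = 5.53·(1.278363 + 6.027783 + 4.297782) = 5.53·11.603928 = 64.169721 m
RLR: c = (6 − d² + 2cos(α−β) + 2d(sin α − sin β))/8 = -2.186062, |c| > 1 → infeasible
LRL: c = (6 − d² + 2cos(α−β) − 2d(sin α − sin β))/8 = -7.139424, |c| > 1 → infeasible
Shortest: RSR with L = 45.967454 m ≈ 45.9675 m
Convert RSR to answer units (arcs ×180/π): t = 0.689123·180/π = 39.4839°, p = ρ·p = 5.53·5.048613 = 27.9188 m, q = 2.574642·180/π = 147.5161°, L = 45.9675 m.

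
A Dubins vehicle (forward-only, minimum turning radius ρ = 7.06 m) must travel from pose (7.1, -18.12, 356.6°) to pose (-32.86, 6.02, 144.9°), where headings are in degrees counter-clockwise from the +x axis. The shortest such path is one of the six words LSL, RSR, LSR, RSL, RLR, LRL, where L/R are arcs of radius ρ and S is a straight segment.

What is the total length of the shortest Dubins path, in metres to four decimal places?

Let ψ = atan2(Δy, Δx) = atan2(24.14, -39.96) = 148.8637° be the start→goal bearing.
Normalize: d = |goal − start| / ρ = 46.685557/7.06 = 6.612685, α = (θ_start − ψ) mod 360° = 207.7363° = 3.625683 rad, β = (θ_goal − ψ) mod 360° = 356.0363° = 6.214007 rad.
Common terms: sin α = -0.465404, cos α = -0.885099, sin β = -0.069124, cos β = 0.997608, cos(α−β) = -0.850811, d² = 43.727604. Work in radians in the unit-radius frame; every candidate has L = ρ·(t + p + q).
LSL: p² = 2 + d² − 2cos(α−β) + 2d(sin α − sin β) = 42.188277; p = √p² = 6.495250; φ = atan2(cos β − cos α, d + sin α − sin β) = 0.294079 rad; t = (φ − α) mod 2π = 2.951582 rad, q = (β − φ) mod 2π = 5.919927 rad → L = 7.06·(2.951582 + 6.495250 + 5.919927) = 7.06·15.366759 = 108.489318 m
RSR: p² = 2 + d² − 2cos(α−β) + 2d(sin β − sin α) = 52.670175; p = √p² = 7.257422; φ = atan2(cos α − cos β, d − sin α + sin β) = -0.262420 rad; t = (α − φ) mod 2π = 3.888103 rad, q = (φ − β) mod 2π = 6.089944 rad → L = 7.06·(3.888103 + 7.257422 + 6.089944) = 7.06·17.235469 = 121.682414 m
LSR: p² = d² − 2 + 2cos(α−β) + 2d(sin α + sin β) = 32.956661; p = √p² = 5.740789; φ = atan2(−cos α − cos β, d + sin α + sin β) − atan2(−2, p) = 0.316726 rad; t = (φ − α) mod 2π = 2.974228 rad, q = (φ − β) mod 2π = 0.385905 rad → L = 7.06·(2.974228 + 5.740789 + 0.385905) = 7.06·9.100923 = 64.252514 m
RSL: p² = d² − 2 + 2cos(α−β) − 2d(sin α + sin β) = 47.095303; p = √p² = 6.862602; φ = atan2(cos α + cos β, d − sin α − sin β) − atan2(2, p) = -0.267840 rad; t = (α − φ) mod 2π = 3.893523 rad, q = (β − φ) mod 2π = 0.198661 rad → L = 7.06·(3.893523 + 6.862602 + 0.198661) = 7.06·10.954786 = 77.340788 m
RLR: c = (6 − d² + 2cos(α−β) + 2d(sin α − sin β))/8 = -5.583772, |c| > 1 → infeasible
LRL: c = (6 − d² + 2cos(α−β) − 2d(sin α − sin β))/8 = -4.273535, |c| > 1 → infeasible
Shortest: LSR with L = 64.252514 m ≈ 64.2525 m

64.2525 m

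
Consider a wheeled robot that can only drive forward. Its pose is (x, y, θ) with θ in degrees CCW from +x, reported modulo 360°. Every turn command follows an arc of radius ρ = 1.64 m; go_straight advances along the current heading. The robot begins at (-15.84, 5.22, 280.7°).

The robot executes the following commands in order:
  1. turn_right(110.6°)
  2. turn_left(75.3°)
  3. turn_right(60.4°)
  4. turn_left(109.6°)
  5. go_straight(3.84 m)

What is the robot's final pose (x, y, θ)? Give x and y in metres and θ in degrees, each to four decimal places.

(-20.6045, -4.3919, 294.6000°)

set_pose: (x, y, θ) = (-15.8400, 5.2200, 280.7000°), ρ = 1.64
turn_right(110.6°): centre at ρ to the right, rotate −110.6° → (-17.7334, 3.2999, 170.1000°)
turn_left(75.3°): centre at ρ to the left, rotate +75.3° → (-19.5066, 2.3670, 245.4000°)
turn_right(60.4°): centre at ρ to the right, rotate −60.4° → (-20.8548, 1.4160, 185.0000°)
turn_left(109.6°): centre at ρ to the left, rotate +109.6° → (-22.2030, -0.9005, 294.6000°)
go_straight(3.84): x += 3.84·cos θ, y += 3.84·sin θ → (-20.6045, -4.3919, 294.6000°)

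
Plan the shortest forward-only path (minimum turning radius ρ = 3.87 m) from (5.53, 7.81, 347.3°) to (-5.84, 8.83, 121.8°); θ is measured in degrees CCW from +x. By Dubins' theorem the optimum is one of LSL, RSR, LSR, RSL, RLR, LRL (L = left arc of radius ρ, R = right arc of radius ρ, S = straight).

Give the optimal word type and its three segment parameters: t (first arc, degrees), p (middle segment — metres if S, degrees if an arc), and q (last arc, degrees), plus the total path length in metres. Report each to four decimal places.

RSR: t = 210.6894°, p = 9.9492 m, q = 14.8106°, L = 25.1804 m

Let ψ = atan2(Δy, Δx) = atan2(1.02, -11.37) = 174.8737° be the start→goal bearing.
Normalize: d = |goal − start| / ρ = 11.415660/3.87 = 2.949783, α = (θ_start − ψ) mod 360° = 172.4263° = 3.009406 rad, β = (θ_goal − ψ) mod 360° = 306.9263° = 5.356874 rad.
Common terms: sin α = 0.131802, cos α = -0.991276, sin β = -0.799409, cos β = 0.600787, cos(α−β) = -0.700909, d² = 8.701220. Work in radians in the unit-radius frame; every candidate has L = ρ·(t + p + q).
LSL: p² = 2 + d² − 2cos(α−β) + 2d(sin α − sin β) = 17.596781; p = √p² = 4.194852; φ = atan2(cos β − cos α, d + sin α − sin β) = 0.389286 rad; t = (φ − α) mod 2π = 3.663065 rad, q = (β − φ) mod 2π = 4.967588 rad → L = 3.87·(3.663065 + 4.194852 + 4.967588) = 3.87·12.825505 = 49.634704 m
RSR: p² = 2 + d² − 2cos(α−β) + 2d(sin β − sin α) = 6.609296; p = √p² = 2.570855; φ = atan2(cos α − cos β, d − sin α + sin β) = -0.667817 rad; t = (α − φ) mod 2π = 3.677223 rad, q = (φ − β) mod 2π = 0.258494 rad → L = 3.87·(3.677223 + 2.570855 + 0.258494) = 3.87·6.506573 = 25.180436 m
LSR: p² = d² − 2 + 2cos(α−β) + 2d(sin α + sin β) = 1.360808; p = √p² = 1.166537; φ = atan2(−cos α − cos β, d + sin α + sin β) − atan2(−2, p) = 1.212233 rad; t = (φ − α) mod 2π = 4.486013 rad, q = (φ − β) mod 2π = 2.138545 rad → L = 3.87·(4.486013 + 1.166537 + 2.138545) = 3.87·7.791094 = 30.151533 m
RSL: p² = d² − 2 + 2cos(α−β) − 2d(sin α + sin β) = 9.237995; p = √p² = 3.039407; φ = atan2(cos α + cos β, d − sin α − sin β) − atan2(2, p) = -0.689526 rad; t = (α − φ) mod 2π = 3.698932 rad, q = (β − φ) mod 2π = 6.046400 rad → L = 3.87·(3.698932 + 3.039407 + 6.046400) = 3.87·12.784739 = 49.476941 m
RLR: c = (6 − d² + 2cos(α−β) + 2d(sin α − sin β))/8 = 0.173838; p = 2π − arccos c = 4.887115 rad; φ = atan2(cos α − cos β, d − sin α + sin β) = -0.667817 rad; t = (α − φ + p/2) mod 2π = 6.120781 rad, q = (α − β − t + p) mod 2π = 2.702051 rad → L = 3.87·(6.120781 + 4.887115 + 2.702051) = 3.87·13.709947 = 53.057494 m
LRL: c = (6 − d² + 2cos(α−β) − 2d(sin α − sin β))/8 = -1.199598, |c| > 1 → infeasible
Shortest: RSR with L = 25.180436 m ≈ 25.1804 m
Convert RSR to answer units (arcs ×180/π): t = 3.677223·180/π = 210.6894°, p = ρ·p = 3.87·2.570855 = 9.9492 m, q = 0.258494·180/π = 14.8106°, L = 25.1804 m.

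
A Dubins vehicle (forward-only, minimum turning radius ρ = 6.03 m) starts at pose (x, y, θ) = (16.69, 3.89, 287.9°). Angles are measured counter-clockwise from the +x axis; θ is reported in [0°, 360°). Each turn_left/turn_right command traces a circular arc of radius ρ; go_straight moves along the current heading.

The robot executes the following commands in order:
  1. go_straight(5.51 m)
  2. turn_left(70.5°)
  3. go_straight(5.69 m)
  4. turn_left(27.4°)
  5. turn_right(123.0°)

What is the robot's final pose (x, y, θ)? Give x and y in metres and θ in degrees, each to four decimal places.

(41.0408, -11.2724, 262.8000°)

set_pose: (x, y, θ) = (16.6900, 3.8900, 287.9000°), ρ = 6.03
go_straight(5.51): x += 5.51·cos θ, y += 5.51·sin θ → (18.3835, -1.3533, 287.9000°)
turn_left(70.5°): centre at ρ to the left, rotate +70.5° → (23.9533, -5.5276, 358.4000°)
go_straight(5.69): x += 5.69·cos θ, y += 5.69·sin θ → (29.6411, -5.6864, 358.4000°)
turn_left(27.4°): centre at ρ to the left, rotate +27.4° → (32.4339, -5.0877, 385.8000° ≡ 25.8000°)
turn_right(123.0°): centre at ρ to the right, rotate −123.0° → (41.0408, -11.2724, -97.2000° ≡ 262.8000°)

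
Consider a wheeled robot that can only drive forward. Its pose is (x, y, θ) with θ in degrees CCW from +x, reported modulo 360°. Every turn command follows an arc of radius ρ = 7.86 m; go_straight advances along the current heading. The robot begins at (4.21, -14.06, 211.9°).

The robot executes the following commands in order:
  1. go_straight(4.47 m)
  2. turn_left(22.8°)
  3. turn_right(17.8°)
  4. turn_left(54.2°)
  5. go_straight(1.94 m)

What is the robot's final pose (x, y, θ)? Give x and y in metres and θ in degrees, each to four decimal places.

(-6.6438, -28.6727, 271.1000°)

set_pose: (x, y, θ) = (4.2100, -14.0600, 211.9000°), ρ = 7.86
go_straight(4.47): x += 4.47·cos θ, y += 4.47·sin θ → (0.4151, -16.4221, 211.9000°)
turn_left(22.8°): centre at ρ to the left, rotate +22.8° → (-1.8462, -18.5531, 234.7000°)
turn_right(17.8°): centre at ρ to the right, rotate −17.8° → (-3.5418, -20.2966, 216.9000°)
turn_left(54.2°): centre at ρ to the left, rotate +54.2° → (-6.6810, -26.7330, 271.1000°)
go_straight(1.94): x += 1.94·cos θ, y += 1.94·sin θ → (-6.6438, -28.6727, 271.1000°)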